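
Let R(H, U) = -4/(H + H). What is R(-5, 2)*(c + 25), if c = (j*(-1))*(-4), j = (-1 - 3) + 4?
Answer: 10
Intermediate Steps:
j = 0 (j = -4 + 4 = 0)
c = 0 (c = (0*(-1))*(-4) = 0*(-4) = 0)
R(H, U) = -2/H (R(H, U) = -4/(2*H) = (1/(2*H))*(-4) = -2/H)
R(-5, 2)*(c + 25) = (-2/(-5))*(0 + 25) = -2*(-⅕)*25 = (⅖)*25 = 10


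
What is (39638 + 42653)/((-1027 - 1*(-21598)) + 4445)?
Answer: 82291/25016 ≈ 3.2895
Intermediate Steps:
(39638 + 42653)/((-1027 - 1*(-21598)) + 4445) = 82291/((-1027 + 21598) + 4445) = 82291/(20571 + 4445) = 82291/25016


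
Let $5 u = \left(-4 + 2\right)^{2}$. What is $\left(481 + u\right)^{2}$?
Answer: $\frac{5803281}{25} \approx 2.3213 \cdot 10^{5}$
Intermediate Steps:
$u = \frac{4}{5}$ ($u = \frac{\left(-4 + 2\right)^{2}}{5} = \frac{\left(-2\right)^{2}}{5} = \frac{1}{5} \cdot 4 = \frac{4}{5} \approx 0.8$)
$\left(481 + u\right)^{2} = \left(481 + \frac{4}{5}\right)^{2} = \left(\frac{2409}{5}\right)^{2} = \frac{5803281}{25}$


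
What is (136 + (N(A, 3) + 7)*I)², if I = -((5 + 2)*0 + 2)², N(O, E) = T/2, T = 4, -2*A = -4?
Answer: 10000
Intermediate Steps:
A = 2 (A = -½*(-4) = 2)
N(O, E) = 2 (N(O, E) = 4/2 = 4*(½) = 2)
I = -4 (I = -(7*0 + 2)² = -(0 + 2)² = -1*2² = -1*4 = -4)
(136 + (N(A, 3) + 7)*I)² = (136 + (2 + 7)*(-4))² = (136 + 9*(-4))² = (136 - 36)² = 100² = 10000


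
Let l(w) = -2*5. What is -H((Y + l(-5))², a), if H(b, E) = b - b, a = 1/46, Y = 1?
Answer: 0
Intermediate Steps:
l(w) = -10
a = 1/46 ≈ 0.021739
H(b, E) = 0
-H((Y + l(-5))², a) = -1*0 = 0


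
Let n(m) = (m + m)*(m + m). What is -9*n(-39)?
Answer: -54756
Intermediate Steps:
n(m) = 4*m**2 (n(m) = (2*m)*(2*m) = 4*m**2)
-9*n(-39) = -36*(-39)**2 = -36*1521 = -9*6084 = -54756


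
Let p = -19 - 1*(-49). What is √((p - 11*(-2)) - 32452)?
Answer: 180*I ≈ 180.0*I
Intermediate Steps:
p = 30 (p = -19 + 49 = 30)
√((p - 11*(-2)) - 32452) = √((30 - 11*(-2)) - 32452) = √((30 + 22) - 32452) = √(52 - 32452) = √(-32400) = 180*I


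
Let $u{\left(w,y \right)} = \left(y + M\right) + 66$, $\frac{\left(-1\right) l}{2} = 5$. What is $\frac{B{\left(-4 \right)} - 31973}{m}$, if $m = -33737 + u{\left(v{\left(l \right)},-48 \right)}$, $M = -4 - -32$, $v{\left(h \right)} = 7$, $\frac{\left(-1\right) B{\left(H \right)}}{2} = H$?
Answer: $\frac{31965}{33691} \approx 0.94877$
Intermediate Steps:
$l = -10$ ($l = \left(-2\right) 5 = -10$)
$B{\left(H \right)} = - 2 H$
$M = 28$ ($M = -4 + 32 = 28$)
$u{\left(w,y \right)} = 94 + y$ ($u{\left(w,y \right)} = \left(y + 28\right) + 66 = \left(28 + y\right) + 66 = 94 + y$)
$m = -33691$ ($m = -33737 + \left(94 - 48\right) = -33737 + 46 = -33691$)
$\frac{B{\left(-4 \right)} - 31973}{m} = \frac{\left(-2\right) \left(-4\right) - 31973}{-33691} = \left(8 - 31973\right) \left(- \frac{1}{33691}\right) = \left(-31965\right) \left(- \frac{1}{33691}\right) = \frac{31965}{33691}$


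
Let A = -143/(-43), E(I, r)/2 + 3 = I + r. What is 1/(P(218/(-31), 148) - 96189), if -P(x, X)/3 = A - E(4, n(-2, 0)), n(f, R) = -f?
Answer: -43/4135782 ≈ -1.0397e-5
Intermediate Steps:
E(I, r) = -6 + 2*I + 2*r (E(I, r) = -6 + 2*(I + r) = -6 + (2*I + 2*r) = -6 + 2*I + 2*r)
A = 143/43 (A = -143*(-1/43) = 143/43 ≈ 3.3256)
P(x, X) = 345/43 (P(x, X) = -3*(143/43 - (-6 + 2*4 + 2*(-1*(-2)))) = -3*(143/43 - (-6 + 8 + 2*2)) = -3*(143/43 - (-6 + 8 + 4)) = -3*(143/43 - 1*6) = -3*(143/43 - 6) = -3*(-115/43) = 345/43)
1/(P(218/(-31), 148) - 96189) = 1/(345/43 - 96189) = 1/(-4135782/43) = -43/4135782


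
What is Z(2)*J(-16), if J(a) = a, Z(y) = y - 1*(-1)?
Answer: -48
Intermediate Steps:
Z(y) = 1 + y (Z(y) = y + 1 = 1 + y)
Z(2)*J(-16) = (1 + 2)*(-16) = 3*(-16) = -48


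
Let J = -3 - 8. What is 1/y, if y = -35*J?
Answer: 1/385 ≈ 0.0025974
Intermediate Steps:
J = -11
y = 385 (y = -35*(-11) = 385)
1/y = 1/385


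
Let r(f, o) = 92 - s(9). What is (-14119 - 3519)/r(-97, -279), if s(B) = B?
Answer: -17638/83 ≈ -212.51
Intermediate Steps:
r(f, o) = 83 (r(f, o) = 92 - 1*9 = 92 - 9 = 83)
(-14119 - 3519)/r(-97, -279) = (-14119 - 3519)/83 = -17638*1/83 = -17638/83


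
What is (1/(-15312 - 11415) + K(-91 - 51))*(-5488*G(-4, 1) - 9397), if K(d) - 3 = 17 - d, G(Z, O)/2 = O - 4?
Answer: 101883888463/26727 ≈ 3.8120e+6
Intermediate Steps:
G(Z, O) = -8 + 2*O (G(Z, O) = 2*(O - 4) = 2*(-4 + O) = -8 + 2*O)
K(d) = 20 - d (K(d) = 3 + (17 - d) = 20 - d)
(1/(-15312 - 11415) + K(-91 - 51))*(-5488*G(-4, 1) - 9397) = (1/(-15312 - 11415) + (20 - (-91 - 51)))*(-5488*(-8 + 2*1) - 9397) = (1/(-26727) + (20 - 1*(-142)))*(-5488*(-8 + 2) - 9397) = (-1/26727 + (20 + 142))*(-5488*(-6) - 9397) = (-1/26727 + 162)*(32928 - 9397) = (4329773/26727)*23531 = 101883888463/26727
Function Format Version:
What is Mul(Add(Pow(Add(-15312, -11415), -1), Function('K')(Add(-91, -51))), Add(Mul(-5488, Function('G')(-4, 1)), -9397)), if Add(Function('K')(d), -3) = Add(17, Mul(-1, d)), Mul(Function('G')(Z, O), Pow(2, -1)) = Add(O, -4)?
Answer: Rational(101883888463, 26727) ≈ 3.8120e+6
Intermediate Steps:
Function('G')(Z, O) = Add(-8, Mul(2, O)) (Function('G')(Z, O) = Mul(2, Add(O, -4)) = Mul(2, Add(-4, O)) = Add(-8, Mul(2, O)))
Function('K')(d) = Add(20, Mul(-1, d)) (Function('K')(d) = Add(3, Add(17, Mul(-1, d))) = Add(20, Mul(-1, d)))
Mul(Add(Pow(Add(-15312, -11415), -1), Function('K')(Add(-91, -51))), Add(Mul(-5488, Function('G')(-4, 1)), -9397)) = Mul(Add(Pow(Add(-15312, -11415), -1), Add(20, Mul(-1, Add(-91, -51)))), Add(Mul(-5488, Add(-8, Mul(2, 1))), -9397)) = Mul(Add(Pow(-26727, -1), Add(20, Mul(-1, -142))), Add(Mul(-5488, Add(-8, 2)), -9397)) = Mul(Add(Rational(-1, 26727), Add(20, 142)), Add(Mul(-5488, -6), -9397)) = Mul(Add(Rational(-1, 26727), 162), Add(32928, -9397)) = Mul(Rational(4329773, 26727), 23531) = Rational(101883888463, 26727)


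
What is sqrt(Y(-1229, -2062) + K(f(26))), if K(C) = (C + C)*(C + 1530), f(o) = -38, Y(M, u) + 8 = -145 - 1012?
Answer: I*sqrt(114557) ≈ 338.46*I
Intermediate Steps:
Y(M, u) = -1165 (Y(M, u) = -8 + (-145 - 1012) = -8 - 1157 = -1165)
K(C) = 2*C*(1530 + C) (K(C) = (2*C)*(1530 + C) = 2*C*(1530 + C))
sqrt(Y(-1229, -2062) + K(f(26))) = sqrt(-1165 + 2*(-38)*(1530 - 38)) = sqrt(-1165 + 2*(-38)*1492) = sqrt(-1165 - 113392) = sqrt(-114557) = I*sqrt(114557)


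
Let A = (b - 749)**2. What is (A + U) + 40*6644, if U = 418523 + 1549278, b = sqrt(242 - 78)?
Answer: 2794726 - 2996*sqrt(41) ≈ 2.7755e+6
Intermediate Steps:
b = 2*sqrt(41) (b = sqrt(164) = 2*sqrt(41) ≈ 12.806)
A = (-749 + 2*sqrt(41))**2 (A = (2*sqrt(41) - 749)**2 = (-749 + 2*sqrt(41))**2 ≈ 5.4198e+5)
U = 1967801
(A + U) + 40*6644 = ((561165 - 2996*sqrt(41)) + 1967801) + 40*6644 = (2528966 - 2996*sqrt(41)) + 265760 = 2794726 - 2996*sqrt(41)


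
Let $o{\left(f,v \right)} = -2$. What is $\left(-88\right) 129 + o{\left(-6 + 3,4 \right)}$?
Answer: $-11354$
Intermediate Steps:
$\left(-88\right) 129 + o{\left(-6 + 3,4 \right)} = \left(-88\right) 129 - 2 = -11352 - 2 = -11354$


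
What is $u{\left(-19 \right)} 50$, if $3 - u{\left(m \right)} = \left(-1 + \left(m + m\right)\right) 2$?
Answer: $4050$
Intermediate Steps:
$u{\left(m \right)} = 5 - 4 m$ ($u{\left(m \right)} = 3 - \left(-1 + \left(m + m\right)\right) 2 = 3 - \left(-1 + 2 m\right) 2 = 3 - \left(-2 + 4 m\right) = 5 - 4 m$)
$u{\left(-19 \right)} 50 = \left(5 - -76\right) 50 = \left(5 + 76\right) 50 = 81 \cdot 50 = 4050$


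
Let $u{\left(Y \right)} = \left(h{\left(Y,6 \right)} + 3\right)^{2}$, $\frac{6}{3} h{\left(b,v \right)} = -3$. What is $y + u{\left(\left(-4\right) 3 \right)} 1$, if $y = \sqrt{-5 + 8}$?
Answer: $\frac{9}{4} + \sqrt{3} \approx 3.9821$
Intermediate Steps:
$h{\left(b,v \right)} = - \frac{3}{2}$ ($h{\left(b,v \right)} = \frac{1}{2} \left(-3\right) = - \frac{3}{2}$)
$y = \sqrt{3} \approx 1.732$
$u{\left(Y \right)} = \frac{9}{4}$ ($u{\left(Y \right)} = \left(- \frac{3}{2} + 3\right)^{2} = \left(\frac{3}{2}\right)^{2} = \frac{9}{4}$)
$y + u{\left(\left(-4\right) 3 \right)} 1 = \sqrt{3} + \frac{9}{4} \cdot 1 = \sqrt{3} + \frac{9}{4} = \frac{9}{4} + \sqrt{3}$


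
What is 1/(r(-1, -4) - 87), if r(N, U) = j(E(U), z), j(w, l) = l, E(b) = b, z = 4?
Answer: -1/83 ≈ -0.012048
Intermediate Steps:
r(N, U) = 4
1/(r(-1, -4) - 87) = 1/(4 - 87) = 1/(-83) = -1/83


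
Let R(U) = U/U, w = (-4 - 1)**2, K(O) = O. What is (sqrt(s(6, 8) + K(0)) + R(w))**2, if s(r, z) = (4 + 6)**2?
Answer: 121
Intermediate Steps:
s(r, z) = 100 (s(r, z) = 10**2 = 100)
w = 25 (w = (-5)**2 = 25)
R(U) = 1
(sqrt(s(6, 8) + K(0)) + R(w))**2 = (sqrt(100 + 0) + 1)**2 = (sqrt(100) + 1)**2 = (10 + 1)**2 = 11**2 = 121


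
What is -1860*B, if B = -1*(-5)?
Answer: -9300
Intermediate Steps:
B = 5
-1860*B = -1860*5 = -9300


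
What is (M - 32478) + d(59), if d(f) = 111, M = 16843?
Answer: -15524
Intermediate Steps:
(M - 32478) + d(59) = (16843 - 32478) + 111 = -15635 + 111 = -15524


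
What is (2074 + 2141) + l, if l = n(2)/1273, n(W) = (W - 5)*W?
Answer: 5365689/1273 ≈ 4215.0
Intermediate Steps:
n(W) = W*(-5 + W) (n(W) = (-5 + W)*W = W*(-5 + W))
l = -6/1273 (l = (2*(-5 + 2))/1273 = (2*(-3))*(1/1273) = -6*1/1273 = -6/1273 ≈ -0.0047133)
(2074 + 2141) + l = (2074 + 2141) - 6/1273 = 4215 - 6/1273 = 5365689/1273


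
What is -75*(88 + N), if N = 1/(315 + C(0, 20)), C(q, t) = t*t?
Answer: -943815/143 ≈ -6600.1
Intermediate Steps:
C(q, t) = t²
N = 1/715 (N = 1/(315 + 20²) = 1/(315 + 400) = 1/715 ≈ 0.0013986)
-75*(88 + N) = -75*(88 + 1/715) = -75*62921/715 = -943815/143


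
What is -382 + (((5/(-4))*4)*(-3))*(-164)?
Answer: -2842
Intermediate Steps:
-382 + (((5/(-4))*4)*(-3))*(-164) = -382 + (((5*(-1/4))*4)*(-3))*(-164) = -382 + (-5/4*4*(-3))*(-164) = -382 - 5*(-3)*(-164) = -382 + 15*(-164) = -382 - 2460 = -2842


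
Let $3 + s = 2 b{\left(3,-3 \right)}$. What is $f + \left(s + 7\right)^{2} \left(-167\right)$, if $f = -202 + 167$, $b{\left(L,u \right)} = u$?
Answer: $-703$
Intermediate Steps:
$f = -35$
$s = -9$ ($s = -3 + 2 \left(-3\right) = -3 - 6 = -9$)
$f + \left(s + 7\right)^{2} \left(-167\right) = -35 + \left(-9 + 7\right)^{2} \left(-167\right) = -35 + \left(-2\right)^{2} \left(-167\right) = -35 + 4 \left(-167\right) = -35 - 668 = -703$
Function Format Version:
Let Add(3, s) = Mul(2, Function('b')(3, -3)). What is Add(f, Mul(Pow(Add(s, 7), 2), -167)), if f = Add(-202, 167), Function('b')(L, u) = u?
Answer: -703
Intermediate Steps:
f = -35
s = -9 (s = Add(-3, Mul(2, -3)) = Add(-3, -6) = -9)
Add(f, Mul(Pow(Add(s, 7), 2), -167)) = Add(-35, Mul(Pow(Add(-9, 7), 2), -167)) = Add(-35, Mul(Pow(-2, 2), -167)) = Add(-35, Mul(4, -167)) = Add(-35, -668) = -703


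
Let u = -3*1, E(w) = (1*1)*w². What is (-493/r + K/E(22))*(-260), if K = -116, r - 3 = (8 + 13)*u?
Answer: -752869/363 ≈ -2074.0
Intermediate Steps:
E(w) = w² (E(w) = 1*w² = w²)
u = -3
r = -60 (r = 3 + (8 + 13)*(-3) = 3 + 21*(-3) = 3 - 63 = -60)
(-493/r + K/E(22))*(-260) = (-493/(-60) - 116/(22²))*(-260) = (-493*(-1/60) - 116/484)*(-260) = (493/60 - 116*1/484)*(-260) = (493/60 - 29/121)*(-260) = (57913/7260)*(-260) = -752869/363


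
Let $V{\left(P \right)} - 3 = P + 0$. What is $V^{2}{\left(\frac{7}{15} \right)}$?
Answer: $\frac{2704}{225} \approx 12.018$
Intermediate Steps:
$V{\left(P \right)} = 3 + P$ ($V{\left(P \right)} = 3 + \left(P + 0\right) = 3 + P$)
$V^{2}{\left(\frac{7}{15} \right)} = \left(3 + \frac{7}{15}\right)^{2} = \left(\frac{52}{15}\right)^{2} = \frac{2704}{225}$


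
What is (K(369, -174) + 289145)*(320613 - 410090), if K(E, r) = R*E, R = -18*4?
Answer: -23494602229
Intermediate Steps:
R = -72
K(E, r) = -72*E
(K(369, -174) + 289145)*(320613 - 410090) = (-72*369 + 289145)*(320613 - 410090) = (-26568 + 289145)*(-89477) = 262577*(-89477) = -23494602229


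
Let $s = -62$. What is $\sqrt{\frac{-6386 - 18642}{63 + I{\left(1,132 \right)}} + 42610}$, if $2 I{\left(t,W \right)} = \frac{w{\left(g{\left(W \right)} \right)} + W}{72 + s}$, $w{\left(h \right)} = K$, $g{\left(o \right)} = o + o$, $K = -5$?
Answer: $\frac{\sqrt{81277520370}}{1387} \approx 205.55$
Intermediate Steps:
$g{\left(o \right)} = 2 o$
$w{\left(h \right)} = -5$
$I{\left(t,W \right)} = - \frac{1}{4} + \frac{W}{20}$ ($I{\left(t,W \right)} = \frac{\left(-5 + W\right) \frac{1}{72 - 62}}{2} = \frac{\left(-5 + W\right) \frac{1}{10}}{2} = \frac{- \frac{1}{2} + \frac{W}{10}}{2} = - \frac{1}{4} + \frac{W}{20}$)
$\sqrt{\frac{-6386 - 18642}{63 + I{\left(1,132 \right)}} + 42610} = \sqrt{\frac{-6386 - 18642}{63 + \left(- \frac{1}{4} + \frac{1}{20} \cdot 132\right)} + 42610} = \sqrt{- \frac{25028}{63 + \left(- \frac{1}{4} + \frac{33}{5}\right)} + 42610} = \sqrt{- \frac{25028}{63 + \frac{127}{20}} + 42610} = \sqrt{- \frac{25028}{\frac{1387}{20}} + 42610} = \sqrt{\left(-25028\right) \frac{20}{1387} + 42610} = \sqrt{- \frac{500560}{1387} + 42610} = \sqrt{\frac{58599510}{1387}} = \frac{\sqrt{81277520370}}{1387}$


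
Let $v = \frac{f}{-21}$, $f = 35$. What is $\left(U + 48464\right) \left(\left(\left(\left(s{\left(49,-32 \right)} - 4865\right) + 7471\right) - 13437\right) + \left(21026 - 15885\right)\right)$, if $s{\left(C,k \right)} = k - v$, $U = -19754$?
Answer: $-164230770$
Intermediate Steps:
$v = - \frac{5}{3}$ ($v = \frac{35}{-21} = 35 \left(- \frac{1}{21}\right) = - \frac{5}{3} \approx -1.6667$)
$s{\left(C,k \right)} = \frac{5}{3} + k$ ($s{\left(C,k \right)} = k - - \frac{5}{3} = k + \frac{5}{3} = \frac{5}{3} + k$)
$\left(U + 48464\right) \left(\left(\left(\left(s{\left(49,-32 \right)} - 4865\right) + 7471\right) - 13437\right) + \left(21026 - 15885\right)\right) = \left(-19754 + 48464\right) \left(\left(\left(\left(\left(\frac{5}{3} - 32\right) - 4865\right) + 7471\right) - 13437\right) + \left(21026 - 15885\right)\right) = 28710 \left(\left(\left(\left(- \frac{91}{3} - 4865\right) + 7471\right) - 13437\right) + \left(21026 - 15885\right)\right) = 28710 \left(\left(\left(- \frac{14686}{3} + 7471\right) - 13437\right) + 5141\right) = 28710 \left(\left(\frac{7727}{3} - 13437\right) + 5141\right) = 28710 \left(- \frac{32584}{3} + 5141\right) = 28710 \left(- \frac{17161}{3}\right) = -164230770$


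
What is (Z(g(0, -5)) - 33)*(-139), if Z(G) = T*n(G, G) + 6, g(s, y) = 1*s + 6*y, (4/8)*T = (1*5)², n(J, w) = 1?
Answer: -3197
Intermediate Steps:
T = 50 (T = 2*(1*5)² = 2*5² = 2*25 = 50)
g(s, y) = s + 6*y
Z(G) = 56 (Z(G) = 50*1 + 6 = 50 + 6 = 56)
(Z(g(0, -5)) - 33)*(-139) = (56 - 33)*(-139) = 23*(-139) = -3197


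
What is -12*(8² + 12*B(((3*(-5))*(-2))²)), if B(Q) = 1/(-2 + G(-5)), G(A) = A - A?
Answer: -696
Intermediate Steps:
G(A) = 0
B(Q) = -½ (B(Q) = 1/(-2 + 0) = 1/(-2) = -½)
-12*(8² + 12*B(((3*(-5))*(-2))²)) = -12*(8² + 12*(-½)) = -12*(64 - 6) = -12*58 = -696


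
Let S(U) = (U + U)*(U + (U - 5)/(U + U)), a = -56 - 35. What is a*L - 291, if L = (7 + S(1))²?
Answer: -2566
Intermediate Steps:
a = -91
S(U) = 2*U*(U + (-5 + U)/(2*U)) (S(U) = (2*U)*(U + (-5 + U)/((2*U))) = (2*U)*(U + (-5 + U)*(1/(2*U))) = (2*U)*(U + (-5 + U)/(2*U)) = 2*U*(U + (-5 + U)/(2*U)))
L = 25 (L = (7 + (-5 + 1 + 2*1²))² = (7 + (-5 + 1 + 2*1))² = (7 + (-5 + 1 + 2))² = (7 - 2)² = 5² = 25)
a*L - 291 = -91*25 - 291 = -2275 - 291 = -2566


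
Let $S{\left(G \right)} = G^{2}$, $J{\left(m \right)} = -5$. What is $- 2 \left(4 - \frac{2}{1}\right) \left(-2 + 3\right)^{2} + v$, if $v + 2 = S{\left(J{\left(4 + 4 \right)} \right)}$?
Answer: $19$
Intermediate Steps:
$v = 23$ ($v = -2 + \left(-5\right)^{2} = -2 + 25 = 23$)
$- 2 \left(4 - \frac{2}{1}\right) \left(-2 + 3\right)^{2} + v = - 2 \left(4 - \frac{2}{1}\right) \left(-2 + 3\right)^{2} + 23 = - 2 \left(4 - 2\right) 1^{2} + 23 = - 2 \left(4 - 2\right) 1 + 23 = \left(-2\right) 2 \cdot 1 + 23 = \left(-4\right) 1 + 23 = -4 + 23 = 19$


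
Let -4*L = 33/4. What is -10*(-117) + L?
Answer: 18687/16 ≈ 1167.9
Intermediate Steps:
L = -33/16 (L = -33/(4*4) = -1/4*33/4 = -33/16 ≈ -2.0625)
-10*(-117) + L = -10*(-117) - 33/16 = 1170 - 33/16 = 18687/16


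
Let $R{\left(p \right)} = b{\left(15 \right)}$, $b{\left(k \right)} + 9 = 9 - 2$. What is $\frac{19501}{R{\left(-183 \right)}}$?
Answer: $- \frac{19501}{2} \approx -9750.5$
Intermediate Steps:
$b{\left(k \right)} = -2$ ($b{\left(k \right)} = -9 + \left(9 - 2\right) = -9 + 7 = -2$)
$R{\left(p \right)} = -2$
$\frac{19501}{R{\left(-183 \right)}} = \frac{19501}{-2} = 19501 \left(- \frac{1}{2}\right) = - \frac{19501}{2}$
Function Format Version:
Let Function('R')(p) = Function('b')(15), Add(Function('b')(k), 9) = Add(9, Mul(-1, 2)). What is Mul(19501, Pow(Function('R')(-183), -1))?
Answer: Rational(-19501, 2) ≈ -9750.5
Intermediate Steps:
Function('b')(k) = -2 (Function('b')(k) = Add(-9, Add(9, Mul(-1, 2))) = Add(-9, Add(9, -2)) = Add(-9, 7) = -2)
Function('R')(p) = -2
Mul(19501, Pow(Function('R')(-183), -1)) = Mul(19501, Pow(-2, -1)) = Mul(19501, Rational(-1, 2)) = Rational(-19501, 2)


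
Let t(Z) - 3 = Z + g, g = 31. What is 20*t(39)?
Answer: 1460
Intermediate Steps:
t(Z) = 34 + Z (t(Z) = 3 + (Z + 31) = 3 + (31 + Z) = 34 + Z)
20*t(39) = 20*(34 + 39) = 20*73 = 1460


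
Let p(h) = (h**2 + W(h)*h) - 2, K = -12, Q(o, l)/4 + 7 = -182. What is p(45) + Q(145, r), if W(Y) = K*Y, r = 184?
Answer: -23033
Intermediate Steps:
Q(o, l) = -756 (Q(o, l) = -28 + 4*(-182) = -28 - 728 = -756)
W(Y) = -12*Y
p(h) = -2 - 11*h**2 (p(h) = (h**2 + (-12*h)*h) - 2 = (h**2 - 12*h**2) - 2 = -11*h**2 - 2 = -2 - 11*h**2)
p(45) + Q(145, r) = (-2 - 11*45**2) - 756 = (-2 - 11*2025) - 756 = (-2 - 22275) - 756 = -22277 - 756 = -23033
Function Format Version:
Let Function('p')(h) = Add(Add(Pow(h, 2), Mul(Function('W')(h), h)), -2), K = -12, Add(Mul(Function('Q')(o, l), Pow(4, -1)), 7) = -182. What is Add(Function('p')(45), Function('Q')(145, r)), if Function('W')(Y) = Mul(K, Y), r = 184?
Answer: -23033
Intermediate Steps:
Function('Q')(o, l) = -756 (Function('Q')(o, l) = Add(-28, Mul(4, -182)) = Add(-28, -728) = -756)
Function('W')(Y) = Mul(-12, Y)
Function('p')(h) = Add(-2, Mul(-11, Pow(h, 2))) (Function('p')(h) = Add(Add(Pow(h, 2), Mul(Mul(-12, h), h)), -2) = Add(Add(Pow(h, 2), Mul(-12, Pow(h, 2))), -2) = Add(Mul(-11, Pow(h, 2)), -2) = Add(-2, Mul(-11, Pow(h, 2))))
Add(Function('p')(45), Function('Q')(145, r)) = Add(Add(-2, Mul(-11, Pow(45, 2))), -756) = Add(Add(-2, Mul(-11, 2025)), -756) = Add(Add(-2, -22275), -756) = Add(-22277, -756) = -23033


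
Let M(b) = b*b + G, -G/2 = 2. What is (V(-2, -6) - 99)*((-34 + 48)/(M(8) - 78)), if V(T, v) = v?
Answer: 245/3 ≈ 81.667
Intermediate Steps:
G = -4 (G = -2*2 = -4)
M(b) = -4 + b**2 (M(b) = b*b - 4 = b**2 - 4 = -4 + b**2)
(V(-2, -6) - 99)*((-34 + 48)/(M(8) - 78)) = (-6 - 99)*((-34 + 48)/((-4 + 8**2) - 78)) = -1470/((-4 + 64) - 78) = -1470/(60 - 78) = -1470/(-18) = -1470*(-1)/18 = -105*(-7/9) = 245/3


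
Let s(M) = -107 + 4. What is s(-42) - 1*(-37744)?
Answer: 37641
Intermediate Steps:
s(M) = -103
s(-42) - 1*(-37744) = -103 - 1*(-37744) = -103 + 37744 = 37641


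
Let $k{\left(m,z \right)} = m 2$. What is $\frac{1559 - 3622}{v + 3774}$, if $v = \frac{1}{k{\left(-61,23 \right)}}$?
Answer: $- \frac{251686}{460427} \approx -0.54664$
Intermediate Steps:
$k{\left(m,z \right)} = 2 m$
$v = - \frac{1}{122}$ ($v = \frac{1}{2 \left(-61\right)} = \frac{1}{-122} = - \frac{1}{122} \approx -0.0081967$)
$\frac{1559 - 3622}{v + 3774} = \frac{1559 - 3622}{- \frac{1}{122} + 3774} = - \frac{2063}{\frac{460427}{122}} = \left(-2063\right) \frac{122}{460427} = - \frac{251686}{460427}$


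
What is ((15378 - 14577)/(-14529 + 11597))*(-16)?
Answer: 3204/733 ≈ 4.3711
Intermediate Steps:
((15378 - 14577)/(-14529 + 11597))*(-16) = (801/(-2932))*(-16) = (801*(-1/2932))*(-16) = -801/2932*(-16) = 3204/733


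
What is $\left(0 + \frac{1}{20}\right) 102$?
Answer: $\frac{51}{10} \approx 5.1$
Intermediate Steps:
$\left(0 + \frac{1}{20}\right) 102 = \frac{1}{20} \cdot 102 = \frac{51}{10}$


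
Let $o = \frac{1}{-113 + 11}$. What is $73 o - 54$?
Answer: $- \frac{5581}{102} \approx -54.716$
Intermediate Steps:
$o = - \frac{1}{102}$ ($o = \frac{1}{-102} = - \frac{1}{102} \approx -0.0098039$)
$73 o - 54 = 73 \left(- \frac{1}{102}\right) - 54 = - \frac{73}{102} - 54 = - \frac{5581}{102}$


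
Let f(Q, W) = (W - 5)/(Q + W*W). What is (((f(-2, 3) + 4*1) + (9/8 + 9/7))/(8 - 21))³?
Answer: -117649/1124864 ≈ -0.10459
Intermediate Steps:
f(Q, W) = (-5 + W)/(Q + W²)
(((f(-2, 3) + 4*1) + (9/8 + 9/7))/(8 - 21))³ = ((((-5 + 3)/(-2 + 3²) + 4*1) + (9/8 + 9/7))/(8 - 21))³ = (((-2/(-2 + 9) + 4) + (9*(⅛) + 9*(⅐)))/(-13))³ = (((-2/7 + 4) + (9/8 + 9/7))*(-1/13))³ = ((((⅐)*(-2) + 4) + 135/56)*(-1/13))³ = (((-2/7 + 4) + 135/56)*(-1/13))³ = ((26/7 + 135/56)*(-1/13))³ = ((49/8)*(-1/13))³ = (-49/104)³ = -117649/1124864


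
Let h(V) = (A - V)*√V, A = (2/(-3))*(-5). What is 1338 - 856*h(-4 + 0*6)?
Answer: 1338 - 37664*I/3 ≈ 1338.0 - 12555.0*I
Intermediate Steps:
A = 10/3 (A = (2*(-⅓))*(-5) = -⅔*(-5) = 10/3 ≈ 3.3333)
h(V) = √V*(10/3 - V) (h(V) = (10/3 - V)*√V = √V*(10/3 - V))
1338 - 856*h(-4 + 0*6) = 1338 - 856*√(-4 + 0*6)*(10/3 - (-4 + 0*6)) = 1338 - 856*√(-4 + 0)*(10/3 - (-4 + 0)) = 1338 - 856*√(-4)*(10/3 - 1*(-4)) = 1338 - 856*2*I*(10/3 + 4) = 1338 - 856*2*I*22/3 = 1338 - 37664*I/3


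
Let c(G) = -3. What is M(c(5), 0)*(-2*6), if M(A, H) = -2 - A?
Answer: -12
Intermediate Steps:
M(c(5), 0)*(-2*6) = (-2 - 1*(-3))*(-2*6) = (-2 + 3)*(-12) = 1*(-12) = -12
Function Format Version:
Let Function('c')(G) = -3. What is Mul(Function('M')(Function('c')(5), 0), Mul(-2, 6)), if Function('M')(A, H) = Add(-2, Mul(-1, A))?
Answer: -12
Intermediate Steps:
Mul(Function('M')(Function('c')(5), 0), Mul(-2, 6)) = Mul(Add(-2, Mul(-1, -3)), Mul(-2, 6)) = Mul(Add(-2, 3), -12) = Mul(1, -12) = -12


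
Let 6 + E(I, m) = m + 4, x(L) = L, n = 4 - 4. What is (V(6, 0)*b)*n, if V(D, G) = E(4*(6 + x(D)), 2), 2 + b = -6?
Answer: 0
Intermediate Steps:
b = -8 (b = -2 - 6 = -8)
n = 0
E(I, m) = -2 + m (E(I, m) = -6 + (m + 4) = -6 + (4 + m) = -2 + m)
V(D, G) = 0 (V(D, G) = -2 + 2 = 0)
(V(6, 0)*b)*n = (0*(-8))*0 = 0*0 = 0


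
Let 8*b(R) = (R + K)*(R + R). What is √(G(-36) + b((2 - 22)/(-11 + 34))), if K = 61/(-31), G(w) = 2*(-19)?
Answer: I*√19004457/713 ≈ 6.1142*I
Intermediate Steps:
G(w) = -38
K = -61/31 (K = 61*(-1/31) = -61/31 ≈ -1.9677)
b(R) = R*(-61/31 + R)/4 (b(R) = ((R - 61/31)*(R + R))/8 = ((-61/31 + R)*(2*R))/8 = (2*R*(-61/31 + R))/8 = R*(-61/31 + R)/4)
√(G(-36) + b((2 - 22)/(-11 + 34))) = √(-38 + ((2 - 22)/(-11 + 34))*(-61 + 31*((2 - 22)/(-11 + 34)))/124) = √(-38 + (-20/23)*(-61 + 31*(-20/23))/124) = √(-38 + (-20*1/23)*(-61 + 31*(-20*1/23))/124) = √(-38 + (1/124)*(-20/23)*(-61 + 31*(-20/23))) = √(-38 + (1/124)*(-20/23)*(-61 - 620/23)) = √(-38 + (1/124)*(-20/23)*(-2023/23)) = √(-38 + 10115/16399) = √(-613047/16399) = I*√19004457/713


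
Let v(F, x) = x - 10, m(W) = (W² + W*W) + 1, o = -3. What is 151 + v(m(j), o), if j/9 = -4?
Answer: 138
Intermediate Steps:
j = -36 (j = 9*(-4) = -36)
m(W) = 1 + 2*W² (m(W) = (W² + W²) + 1 = 2*W² + 1 = 1 + 2*W²)
v(F, x) = -10 + x
151 + v(m(j), o) = 151 + (-10 - 3) = 151 - 13 = 138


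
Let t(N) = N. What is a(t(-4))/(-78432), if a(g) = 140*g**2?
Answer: -70/2451 ≈ -0.028560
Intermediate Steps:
a(t(-4))/(-78432) = (140*(-4)**2)/(-78432) = (140*16)*(-1/78432) = 2240*(-1/78432) = -70/2451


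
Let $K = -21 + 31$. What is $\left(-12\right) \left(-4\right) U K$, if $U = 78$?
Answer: $37440$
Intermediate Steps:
$K = 10$
$\left(-12\right) \left(-4\right) U K = \left(-12\right) \left(-4\right) 78 \cdot 10 = 48 \cdot 78 \cdot 10 = 3744 \cdot 10 = 37440$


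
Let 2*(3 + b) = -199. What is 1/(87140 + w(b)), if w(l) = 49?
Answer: 1/87189 ≈ 1.1469e-5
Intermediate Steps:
b = -205/2 (b = -3 + (½)*(-199) = -3 - 199/2 = -205/2 ≈ -102.50)
1/(87140 + w(b)) = 1/(87140 + 49) = 1/87189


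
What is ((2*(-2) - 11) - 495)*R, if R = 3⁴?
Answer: -41310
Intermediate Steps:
R = 81
((2*(-2) - 11) - 495)*R = ((2*(-2) - 11) - 495)*81 = ((-4 - 11) - 495)*81 = (-15 - 495)*81 = -510*81 = -41310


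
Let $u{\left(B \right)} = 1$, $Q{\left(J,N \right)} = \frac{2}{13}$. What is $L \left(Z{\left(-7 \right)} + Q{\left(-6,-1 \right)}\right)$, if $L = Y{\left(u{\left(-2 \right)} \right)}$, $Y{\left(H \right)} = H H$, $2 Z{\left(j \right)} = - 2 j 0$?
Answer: $\frac{2}{13} \approx 0.15385$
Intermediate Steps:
$Q{\left(J,N \right)} = \frac{2}{13}$ ($Q{\left(J,N \right)} = 2 \cdot \frac{1}{13} = \frac{2}{13}$)
$Z{\left(j \right)} = 0$ ($Z{\left(j \right)} = \frac{- 2 j 0}{2} = \frac{1}{2} \cdot 0 = 0$)
$Y{\left(H \right)} = H^{2}$
$L = 1$ ($L = 1^{2} = 1$)
$L \left(Z{\left(-7 \right)} + Q{\left(-6,-1 \right)}\right) = 1 \left(0 + \frac{2}{13}\right) = 1 \cdot \frac{2}{13} = \frac{2}{13}$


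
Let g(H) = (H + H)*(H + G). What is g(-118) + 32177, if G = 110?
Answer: 34065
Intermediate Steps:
g(H) = 2*H*(110 + H) (g(H) = (H + H)*(H + 110) = (2*H)*(110 + H) = 2*H*(110 + H))
g(-118) + 32177 = 2*(-118)*(110 - 118) + 32177 = 2*(-118)*(-8) + 32177 = 1888 + 32177 = 34065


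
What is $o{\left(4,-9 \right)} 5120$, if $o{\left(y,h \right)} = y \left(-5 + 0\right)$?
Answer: $-102400$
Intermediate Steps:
$o{\left(y,h \right)} = - 5 y$ ($o{\left(y,h \right)} = y \left(-5\right) = - 5 y$)
$o{\left(4,-9 \right)} 5120 = \left(-5\right) 4 \cdot 5120 = \left(-20\right) 5120 = -102400$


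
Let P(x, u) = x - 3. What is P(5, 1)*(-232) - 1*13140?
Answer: -13604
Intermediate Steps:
P(x, u) = -3 + x
P(5, 1)*(-232) - 1*13140 = (-3 + 5)*(-232) - 1*13140 = 2*(-232) - 13140 = -464 - 13140 = -13604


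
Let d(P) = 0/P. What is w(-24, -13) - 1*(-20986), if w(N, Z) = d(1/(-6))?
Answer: 20986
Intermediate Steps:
d(P) = 0
w(N, Z) = 0
w(-24, -13) - 1*(-20986) = 0 - 1*(-20986) = 0 + 20986 = 20986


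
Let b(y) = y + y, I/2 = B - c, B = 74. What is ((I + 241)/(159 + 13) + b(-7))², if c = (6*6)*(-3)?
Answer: 3250809/29584 ≈ 109.88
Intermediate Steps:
c = -108 (c = 36*(-3) = -108)
I = 364 (I = 2*(74 - 1*(-108)) = 2*(74 + 108) = 2*182 = 364)
b(y) = 2*y
((I + 241)/(159 + 13) + b(-7))² = ((364 + 241)/(159 + 13) + 2*(-7))² = (605/172 - 14)² = (-1803/172)² = 3250809/29584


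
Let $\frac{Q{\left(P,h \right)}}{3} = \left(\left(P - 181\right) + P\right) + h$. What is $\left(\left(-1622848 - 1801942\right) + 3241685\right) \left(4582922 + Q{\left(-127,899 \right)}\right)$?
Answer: $-839410814970$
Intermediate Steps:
$Q{\left(P,h \right)} = -543 + 3 h + 6 P$ ($Q{\left(P,h \right)} = 3 \left(\left(\left(P - 181\right) + P\right) + h\right) = 3 \left(\left(\left(-181 + P\right) + P\right) + h\right) = 3 \left(\left(-181 + 2 P\right) + h\right) = 3 \left(-181 + h + 2 P\right) = -543 + 3 h + 6 P$)
$\left(\left(-1622848 - 1801942\right) + 3241685\right) \left(4582922 + Q{\left(-127,899 \right)}\right) = \left(\left(-1622848 - 1801942\right) + 3241685\right) \left(4582922 + \left(-543 + 3 \cdot 899 + 6 \left(-127\right)\right)\right) = \left(\left(-1622848 - 1801942\right) + 3241685\right) \left(4582922 - -1392\right) = \left(-3424790 + 3241685\right) \left(4582922 + 1392\right) = \left(-183105\right) 4584314 = -839410814970$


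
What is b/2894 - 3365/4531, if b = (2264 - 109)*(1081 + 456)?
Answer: 14997998475/13112714 ≈ 1143.8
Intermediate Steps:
b = 3312235 (b = 2155*1537 = 3312235)
b/2894 - 3365/4531 = 3312235/2894 - 3365/4531 = 14997998475/13112714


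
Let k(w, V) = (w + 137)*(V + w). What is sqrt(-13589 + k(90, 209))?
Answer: 2*sqrt(13571) ≈ 232.99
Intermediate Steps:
k(w, V) = (137 + w)*(V + w)
sqrt(-13589 + k(90, 209)) = sqrt(-13589 + (90**2 + 137*209 + 137*90 + 209*90)) = sqrt(-13589 + (8100 + 28633 + 12330 + 18810)) = sqrt(-13589 + 67873) = sqrt(54284) = 2*sqrt(13571)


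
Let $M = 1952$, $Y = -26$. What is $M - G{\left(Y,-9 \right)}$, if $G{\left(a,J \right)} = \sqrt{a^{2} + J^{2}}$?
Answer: $1952 - \sqrt{757} \approx 1924.5$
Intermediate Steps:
$G{\left(a,J \right)} = \sqrt{J^{2} + a^{2}}$
$M - G{\left(Y,-9 \right)} = 1952 - \sqrt{\left(-9\right)^{2} + \left(-26\right)^{2}} = 1952 - \sqrt{81 + 676} = 1952 - \sqrt{757}$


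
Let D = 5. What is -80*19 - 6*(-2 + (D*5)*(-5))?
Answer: -758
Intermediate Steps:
-80*19 - 6*(-2 + (D*5)*(-5)) = -80*19 - 6*(-2 + (5*5)*(-5)) = -1520 - 6*(-2 + 25*(-5)) = -1520 - 6*(-2 - 125) = -1520 - 6*(-127) = -1520 + 762 = -758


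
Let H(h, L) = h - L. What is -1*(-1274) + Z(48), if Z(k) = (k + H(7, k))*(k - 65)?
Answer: 1155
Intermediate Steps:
Z(k) = -455 + 7*k (Z(k) = (k + (7 - k))*(k - 65) = 7*(-65 + k) = -455 + 7*k)
-1*(-1274) + Z(48) = -1*(-1274) + (-455 + 7*48) = 1274 + (-455 + 336) = 1274 - 119 = 1155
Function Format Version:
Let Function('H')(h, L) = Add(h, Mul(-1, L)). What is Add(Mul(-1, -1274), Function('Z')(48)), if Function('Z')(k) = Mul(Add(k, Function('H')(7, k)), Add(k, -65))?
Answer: 1155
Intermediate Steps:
Function('Z')(k) = Add(-455, Mul(7, k)) (Function('Z')(k) = Mul(Add(k, Add(7, Mul(-1, k))), Add(k, -65)) = Mul(7, Add(-65, k)) = Add(-455, Mul(7, k)))
Add(Mul(-1, -1274), Function('Z')(48)) = Add(Mul(-1, -1274), Add(-455, Mul(7, 48))) = Add(1274, Add(-455, 336)) = Add(1274, -119) = 1155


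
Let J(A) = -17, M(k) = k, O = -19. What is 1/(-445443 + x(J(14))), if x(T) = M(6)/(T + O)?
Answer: -6/2672659 ≈ -2.2450e-6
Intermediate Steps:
x(T) = 6/(-19 + T) (x(T) = 6/(T - 19) = 6/(-19 + T))
1/(-445443 + x(J(14))) = 1/(-445443 + 6/(-19 - 17)) = 1/(-445443 + 6/(-36)) = 1/(-445443 + 6*(-1/36)) = 1/(-445443 - ⅙) = 1/(-2672659/6) = -6/2672659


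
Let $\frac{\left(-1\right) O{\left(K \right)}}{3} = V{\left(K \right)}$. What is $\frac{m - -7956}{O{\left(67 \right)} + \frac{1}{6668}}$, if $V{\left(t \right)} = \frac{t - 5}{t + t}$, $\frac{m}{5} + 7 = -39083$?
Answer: $\frac{83764069464}{620057} \approx 1.3509 \cdot 10^{5}$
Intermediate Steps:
$m = -195450$ ($m = -35 + 5 \left(-39083\right) = -35 - 195415 = -195450$)
$V{\left(t \right)} = \frac{-5 + t}{2 t}$
$O{\left(K \right)} = - \frac{3 \left(-5 + K\right)}{2 K}$ ($O{\left(K \right)} = - 3 \frac{-5 + K}{2 K} = - \frac{3 \left(-5 + K\right)}{2 K}$)
$\frac{m - -7956}{O{\left(67 \right)} + \frac{1}{6668}} = \frac{-195450 - -7956}{\frac{3 \left(5 - 67\right)}{2 \cdot 67} + \frac{1}{6668}} = \frac{-195450 + 7956}{\frac{3}{2} \cdot \frac{1}{67} \left(5 - 67\right) + \frac{1}{6668}} = - \frac{187494}{\frac{3}{2} \cdot \frac{1}{67} \left(-62\right) + \frac{1}{6668}} = - \frac{187494}{- \frac{93}{67} + \frac{1}{6668}} = - \frac{187494}{- \frac{620057}{446756}} = \left(-187494\right) \left(- \frac{446756}{620057}\right) = \frac{83764069464}{620057}$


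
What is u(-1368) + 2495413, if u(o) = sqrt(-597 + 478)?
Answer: 2495413 + I*sqrt(119) ≈ 2.4954e+6 + 10.909*I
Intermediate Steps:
u(o) = I*sqrt(119) (u(o) = sqrt(-119) = I*sqrt(119))
u(-1368) + 2495413 = I*sqrt(119) + 2495413 = 2495413 + I*sqrt(119)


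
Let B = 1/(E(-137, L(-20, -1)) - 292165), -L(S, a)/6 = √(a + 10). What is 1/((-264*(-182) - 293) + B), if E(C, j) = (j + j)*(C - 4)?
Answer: 287089/13709935194 ≈ 2.0940e-5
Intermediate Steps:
L(S, a) = -6*√(10 + a) (L(S, a) = -6*√(a + 10) = -6*√(10 + a))
E(C, j) = 2*j*(-4 + C) (E(C, j) = (2*j)*(-4 + C) = 2*j*(-4 + C))
B = -1/287089 (B = 1/(2*(-6*√(10 - 1))*(-4 - 137) - 292165) = 1/(2*(-6*√9)*(-141) - 292165) = 1/(2*(-6*3)*(-141) - 292165) = 1/(2*(-18)*(-141) - 292165) = 1/(5076 - 292165) = 1/(-287089) = -1/287089 ≈ -3.4832e-6)
1/((-264*(-182) - 293) + B) = 1/((-264*(-182) - 293) - 1/287089) = 1/((48048 - 293) - 1/287089) = 1/(47755 - 1/287089) = 1/(13709935194/287089) = 287089/13709935194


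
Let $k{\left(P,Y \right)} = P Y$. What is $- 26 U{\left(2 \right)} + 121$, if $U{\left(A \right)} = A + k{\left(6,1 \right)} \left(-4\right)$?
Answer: $693$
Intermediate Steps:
$U{\left(A \right)} = -24 + A$ ($U{\left(A \right)} = A + 6 \cdot 1 \left(-4\right) = A + 6 \left(-4\right) = A - 24 = -24 + A$)
$- 26 U{\left(2 \right)} + 121 = - 26 \left(-24 + 2\right) + 121 = \left(-26\right) \left(-22\right) + 121 = 572 + 121 = 693$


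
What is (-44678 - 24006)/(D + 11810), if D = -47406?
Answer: 1561/809 ≈ 1.9295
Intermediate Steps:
(-44678 - 24006)/(D + 11810) = (-44678 - 24006)/(-47406 + 11810) = -68684/(-35596) = -68684*(-1/35596) = 1561/809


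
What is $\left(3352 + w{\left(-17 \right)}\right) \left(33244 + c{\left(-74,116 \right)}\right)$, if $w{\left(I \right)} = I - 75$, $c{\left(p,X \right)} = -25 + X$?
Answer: $108672100$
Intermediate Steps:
$w{\left(I \right)} = -75 + I$ ($w{\left(I \right)} = I - 75 = -75 + I$)
$\left(3352 + w{\left(-17 \right)}\right) \left(33244 + c{\left(-74,116 \right)}\right) = \left(3352 - 92\right) \left(33244 + \left(-25 + 116\right)\right) = \left(3352 - 92\right) \left(33244 + 91\right) = 3260 \cdot 33335 = 108672100$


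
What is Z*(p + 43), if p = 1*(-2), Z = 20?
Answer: 820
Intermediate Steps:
p = -2
Z*(p + 43) = 20*(-2 + 43) = 20*41 = 820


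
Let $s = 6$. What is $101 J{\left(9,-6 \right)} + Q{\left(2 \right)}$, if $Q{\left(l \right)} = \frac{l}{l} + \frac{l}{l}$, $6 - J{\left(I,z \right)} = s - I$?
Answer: $911$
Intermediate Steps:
$J{\left(I,z \right)} = I$ ($J{\left(I,z \right)} = 6 - \left(6 - I\right) = 6 + \left(-6 + I\right) = I$)
$Q{\left(l \right)} = 2$ ($Q{\left(l \right)} = 1 + 1 = 2$)
$101 J{\left(9,-6 \right)} + Q{\left(2 \right)} = 101 \cdot 9 + 2 = 909 + 2 = 911$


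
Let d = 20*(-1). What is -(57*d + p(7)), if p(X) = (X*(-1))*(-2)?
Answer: 1126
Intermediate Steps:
d = -20
p(X) = 2*X (p(X) = -X*(-2) = 2*X)
-(57*d + p(7)) = -(57*(-20) + 2*7) = -(-1140 + 14) = -1*(-1126) = 1126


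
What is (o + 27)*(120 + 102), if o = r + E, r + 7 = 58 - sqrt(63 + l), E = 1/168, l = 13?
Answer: 484885/28 - 444*sqrt(19) ≈ 15382.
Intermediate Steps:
E = 1/168 ≈ 0.0059524
r = 51 - 2*sqrt(19) (r = -7 + (58 - sqrt(63 + 13)) = -7 + (58 - sqrt(76)) = -7 + (58 - 2*sqrt(19)) = 51 - 2*sqrt(19) ≈ 42.282)
o = 8569/168 - 2*sqrt(19) (o = (51 - 2*sqrt(19)) + 1/168 = 8569/168 - 2*sqrt(19) ≈ 42.288)
(o + 27)*(120 + 102) = ((8569/168 - 2*sqrt(19)) + 27)*(120 + 102) = (13105/168 - 2*sqrt(19))*222 = 484885/28 - 444*sqrt(19)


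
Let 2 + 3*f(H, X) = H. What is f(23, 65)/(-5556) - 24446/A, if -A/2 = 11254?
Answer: 1995065/1839036 ≈ 1.0848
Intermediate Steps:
A = -22508 (A = -2*11254 = -22508)
f(H, X) = -⅔ + H/3
f(23, 65)/(-5556) - 24446/A = (-⅔ + (⅓)*23)/(-5556) - 24446/(-22508) = (-⅔ + 23/3)*(-1/5556) - 24446*(-1/22508) = 7*(-1/5556) + 719/662 = -7/5556 + 719/662 = 1995065/1839036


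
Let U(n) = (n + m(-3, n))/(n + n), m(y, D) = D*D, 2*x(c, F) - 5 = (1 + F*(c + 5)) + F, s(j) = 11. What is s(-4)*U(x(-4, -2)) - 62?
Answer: -51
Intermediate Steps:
x(c, F) = 3 + F/2 + F*(5 + c)/2 (x(c, F) = 5/2 + ((1 + F*(c + 5)) + F)/2 = 5/2 + ((1 + F*(5 + c)) + F)/2 = 5/2 + (1 + F + F*(5 + c))/2 = 5/2 + (½ + F/2 + F*(5 + c)/2) = 3 + F/2 + F*(5 + c)/2)
m(y, D) = D²
U(n) = (n + n²)/(2*n) (U(n) = (n + n²)/(n + n) = (n + n²)/((2*n)) = (n + n²)*(1/(2*n)) = (n + n²)/(2*n))
s(-4)*U(x(-4, -2)) - 62 = 11*(½ + (3 + 3*(-2) + (½)*(-2)*(-4))/2) - 62 = 11*(½ + (3 - 6 + 4)/2) - 62 = 11*(½ + (½)*1) - 62 = 11*(½ + ½) - 62 = 11*1 - 62 = 11 - 62 = -51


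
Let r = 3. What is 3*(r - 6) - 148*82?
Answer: -12145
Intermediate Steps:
3*(r - 6) - 148*82 = 3*(3 - 6) - 148*82 = 3*(-3) - 12136 = -9 - 12136 = -12145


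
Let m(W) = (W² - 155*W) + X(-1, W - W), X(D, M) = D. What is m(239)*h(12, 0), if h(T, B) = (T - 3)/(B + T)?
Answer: 60225/4 ≈ 15056.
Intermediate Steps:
h(T, B) = (-3 + T)/(B + T)
m(W) = -1 + W² - 155*W (m(W) = (W² - 155*W) - 1 = -1 + W² - 155*W)
m(239)*h(12, 0) = (-1 + 239² - 155*239)*((-3 + 12)/(0 + 12)) = (-1 + 57121 - 37045)*(9/12) = 20075*((1/12)*9) = 20075*(¾) = 60225/4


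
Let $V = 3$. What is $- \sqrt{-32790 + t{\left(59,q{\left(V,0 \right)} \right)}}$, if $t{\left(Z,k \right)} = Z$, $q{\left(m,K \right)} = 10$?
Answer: $- i \sqrt{32731} \approx - 180.92 i$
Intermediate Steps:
$- \sqrt{-32790 + t{\left(59,q{\left(V,0 \right)} \right)}} = - \sqrt{-32790 + 59} = - \sqrt{-32731} = - i \sqrt{32731}$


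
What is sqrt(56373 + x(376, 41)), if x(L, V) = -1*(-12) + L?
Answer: sqrt(56761) ≈ 238.25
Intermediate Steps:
x(L, V) = 12 + L
sqrt(56373 + x(376, 41)) = sqrt(56373 + (12 + 376)) = sqrt(56373 + 388) = sqrt(56761)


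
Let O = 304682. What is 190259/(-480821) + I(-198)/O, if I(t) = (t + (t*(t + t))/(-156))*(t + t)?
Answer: 490309696117/952233775493 ≈ 0.51490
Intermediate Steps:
I(t) = 2*t*(t - t**2/78) (I(t) = (t + (t*(2*t))*(-1/156))*(2*t) = (t + (2*t**2)*(-1/156))*(2*t) = (t - t**2/78)*(2*t) = 2*t*(t - t**2/78))
190259/(-480821) + I(-198)/O = 190259/(-480821) + ((1/39)*(-198)**2*(78 - 1*(-198)))/304682 = 190259*(-1/480821) + ((1/39)*39204*(78 + 198))*(1/304682) = -190259/480821 + ((1/39)*39204*276)*(1/304682) = -190259/480821 + (3606768/13)*(1/304682) = -190259/480821 + 1803384/1980433 = 490309696117/952233775493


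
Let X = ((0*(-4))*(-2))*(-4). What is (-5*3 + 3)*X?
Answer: 0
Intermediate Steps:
X = 0 (X = (0*(-2))*(-4) = 0*(-4) = 0)
(-5*3 + 3)*X = (-5*3 + 3)*0 = (-15 + 3)*0 = -12*0 = 0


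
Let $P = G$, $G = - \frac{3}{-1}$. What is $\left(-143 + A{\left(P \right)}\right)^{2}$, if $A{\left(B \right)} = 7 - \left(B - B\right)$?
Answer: $18496$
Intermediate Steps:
$G = 3$ ($G = \left(-3\right) \left(-1\right) = 3$)
$P = 3$
$A{\left(B \right)} = 7$ ($A{\left(B \right)} = 7 - 0 = 7 + 0 = 7$)
$\left(-143 + A{\left(P \right)}\right)^{2} = \left(-143 + 7\right)^{2} = \left(-136\right)^{2} = 18496$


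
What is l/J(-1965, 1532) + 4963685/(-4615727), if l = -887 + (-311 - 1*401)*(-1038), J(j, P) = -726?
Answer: -3410790219173/3351017802 ≈ -1017.8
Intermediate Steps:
l = 738169 (l = -887 + (-311 - 401)*(-1038) = -887 - 712*(-1038) = -887 + 739056 = 738169)
l/J(-1965, 1532) + 4963685/(-4615727) = 738169/(-726) + 4963685/(-4615727) = 738169*(-1/726) + 4963685*(-1/4615727) = -738169/726 - 4963685/4615727 = -3410790219173/3351017802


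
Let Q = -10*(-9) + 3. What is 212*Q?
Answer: 19716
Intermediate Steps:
Q = 93 (Q = 90 + 3 = 93)
212*Q = 212*93 = 19716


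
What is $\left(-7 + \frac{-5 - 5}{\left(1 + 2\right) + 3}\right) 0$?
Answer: $0$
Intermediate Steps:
$\left(-7 + \frac{-5 - 5}{\left(1 + 2\right) + 3}\right) 0 = \left(-7 - \frac{10}{3 + 3}\right) 0 = \left(-7 - \frac{10}{6}\right) 0 = \left(-7 - \frac{5}{3}\right) 0 = \left(- \frac{26}{3}\right) 0 = 0$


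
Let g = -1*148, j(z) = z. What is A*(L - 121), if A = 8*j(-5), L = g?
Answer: 10760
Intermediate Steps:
g = -148
L = -148
A = -40 (A = 8*(-5) = -40)
A*(L - 121) = -40*(-148 - 121) = -40*(-269) = 10760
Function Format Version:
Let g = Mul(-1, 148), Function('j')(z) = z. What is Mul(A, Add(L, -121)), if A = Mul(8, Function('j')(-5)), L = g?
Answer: 10760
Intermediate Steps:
g = -148
L = -148
A = -40 (A = Mul(8, -5) = -40)
Mul(A, Add(L, -121)) = Mul(-40, Add(-148, -121)) = Mul(-40, -269) = 10760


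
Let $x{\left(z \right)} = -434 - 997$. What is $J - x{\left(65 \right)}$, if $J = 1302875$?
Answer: $1304306$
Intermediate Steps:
$x{\left(z \right)} = -1431$
$J - x{\left(65 \right)} = 1302875 - -1431 = 1302875 + 1431 = 1304306$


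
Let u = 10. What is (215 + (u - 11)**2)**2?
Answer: 46656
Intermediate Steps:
(215 + (u - 11)**2)**2 = (215 + (10 - 11)**2)**2 = (215 + (-1)**2)**2 = (215 + 1)**2 = 216**2 = 46656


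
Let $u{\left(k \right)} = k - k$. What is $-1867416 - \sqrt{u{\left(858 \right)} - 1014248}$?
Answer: $-1867416 - 2 i \sqrt{253562} \approx -1.8674 \cdot 10^{6} - 1007.1 i$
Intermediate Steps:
$u{\left(k \right)} = 0$
$-1867416 - \sqrt{u{\left(858 \right)} - 1014248} = -1867416 - \sqrt{0 - 1014248} = -1867416 - \sqrt{-1014248} = -1867416 - 2 i \sqrt{253562}$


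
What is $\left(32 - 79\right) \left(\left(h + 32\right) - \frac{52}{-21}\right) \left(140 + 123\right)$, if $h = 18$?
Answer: $- \frac{13621822}{21} \approx -6.4866 \cdot 10^{5}$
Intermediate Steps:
$\left(32 - 79\right) \left(\left(h + 32\right) - \frac{52}{-21}\right) \left(140 + 123\right) = \left(32 - 79\right) \left(\left(18 + 32\right) - \frac{52}{-21}\right) \left(140 + 123\right) = - 47 \left(50 - - \frac{52}{21}\right) 263 = - 47 \left(50 + \frac{52}{21}\right) 263 = \left(-47\right) \frac{1102}{21} \cdot 263 = \left(- \frac{51794}{21}\right) 263 = - \frac{13621822}{21}$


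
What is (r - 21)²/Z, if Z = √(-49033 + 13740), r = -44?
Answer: -4225*I*√35293/35293 ≈ -22.49*I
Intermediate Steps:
Z = I*√35293 (Z = √(-35293) = I*√35293 ≈ 187.86*I)
(r - 21)²/Z = (-44 - 21)²/((I*√35293)) = (-65)²*(-I*√35293/35293) = 4225*(-I*√35293/35293) = -4225*I*√35293/35293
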